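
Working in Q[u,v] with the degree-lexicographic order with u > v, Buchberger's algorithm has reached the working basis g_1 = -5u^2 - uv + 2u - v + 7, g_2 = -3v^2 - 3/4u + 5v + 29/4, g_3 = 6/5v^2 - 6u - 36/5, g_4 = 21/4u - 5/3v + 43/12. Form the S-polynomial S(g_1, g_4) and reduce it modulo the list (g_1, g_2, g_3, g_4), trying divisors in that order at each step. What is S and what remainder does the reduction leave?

lcm(LM(g_1), LM(g_4)) = u^2.
S = (lcm/LT(g_1))·g_1 − (lcm/LT(g_4))·g_4 = 163/315uv - 341/315u + 1/5v - 7/5.
Reduce S modulo (g_1, g_2, g_3, g_4) in that order:
  leading term uv: subtract (652/6615v)·g_4 from 163/315uv - 341/315u + 1/5v - 7/5 → 652/3969v^2 - 341/315u - 608/3969v - 7/5
  leading term v^2: subtract (-652/11907)·g_2 from 652/3969v^2 - 341/315u - 608/3969v - 7/5 → -22298/19845u + 1436/11907v - 59714/59535
  leading term u: subtract (-89192/416745)·g_4 from -22298/19845u + 1436/11907v - 59714/59535 → -59036/250047v - 59036/250047
  leading term v: no divisor's leading term divides it; move -59036/250047v to the remainder.
  leading term 1: no divisor's leading term divides it; move -59036/250047 to the remainder.
The remainder -59036/250047v - 59036/250047 is nonzero, so it would be added as the next basis element.

S(g_1, g_4) = 163/315uv - 341/315u + 1/5v - 7/5; remainder on division = -59036/250047v - 59036/250047.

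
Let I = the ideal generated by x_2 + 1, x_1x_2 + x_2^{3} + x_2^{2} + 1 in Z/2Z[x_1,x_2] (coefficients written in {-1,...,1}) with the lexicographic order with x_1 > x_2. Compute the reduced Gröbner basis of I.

G = {x_1 + 1, x_2 + 1}

f_1 = x_2 + 1, LT = x_2.
f_2 = x_1x_2 + x_2^{3} + x_2^{2} + 1, LT = x_1x_2.

S(f_1,f_2): lcm = x_1x_2. S = x_1 + x_2^{3} + x_2^{2} + 1.
  leading term x_1: no divisor's leading term divides it; move x_1 to the remainder.
  leading term x_2^{3}: subtract (x_2^{2})·f_1 from x_2^{3} + x_2^{2} + 1 → 1
  leading term 1: no divisor's leading term divides it; move 1 to the remainder.
  remainder x_1 + 1 ≠ 0; add g_3 = x_1 + 1 to the basis.

The other S-polynomials (S(f_1,g_3), S(f_2,g_3)) all reduce to 0 modulo the current basis, so we have a Gröbner basis.
Inter-reduce: drop elements whose leading term is divisible by another's, tail-reduce, and make monic.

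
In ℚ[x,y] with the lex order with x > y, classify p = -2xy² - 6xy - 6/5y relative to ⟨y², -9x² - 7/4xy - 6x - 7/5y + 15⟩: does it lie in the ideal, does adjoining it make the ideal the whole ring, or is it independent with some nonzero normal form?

First compute the reduced Gröbner basis of I by Buchberger's algorithm.
f_1 = y², LT = y².
f_2 = -9x² - 7/4xy - 6x - 7/5y + 15, LT = x².

The S-polynomials (S(f_1,f_2)) all reduce to 0 modulo the current basis, so we have a Gröbner basis.
Inter-reduce: drop elements whose leading term is divisible by another's, tail-reduce, and make monic.
Reduced Gröbner basis: {x² + 7/36xy + ⅔x + 7/45y - 5/3, y²}.
Label its elements g_1 = x² + 7/36xy + ⅔x + 7/45y - 5/3, g_2 = y².

Reduce p = -2xy² - 6xy - 6/5y modulo G:
  leading term xy²: subtract (-2x)·g_2 from -2xy² - 6xy - 6/5y → -6xy - 6/5y
  leading term xy: no divisor's leading term divides it; move -6xy to the remainder.
  leading term y: no divisor's leading term divides it; move -6/5y to the remainder.
  normal form = -6xy - 6/5y.
The normal form is nonzero, so p ∉ I. Since p minus its normal form lies in I, I + (p) = I + (r) where r = -6xy - 6/5y; decide whether this ideal is the whole ring.
Run Buchberger on G together with r (pairs among the g_i already reduce to 0 since G is a Gröbner basis):
g_1 = x² + 7/36xy + ⅔x + 7/45y - 5/3, LT = x².
g_2 = y², LT = y².
r = -6xy - 6/5y, LT = xy.

S(g_1,r): lcm = x²y. S = 7/36xy² + 7/15xy + 7/45y² - 5/3y.
  leading term xy²: subtract (7/36x)·g_2 from 7/36xy² + 7/15xy + 7/45y² - 5/3y → 7/15xy + 7/45y² - 5/3y
  leading term xy: subtract (-7/90)·r from 7/15xy + 7/45y² - 5/3y → 7/45y² - 44/25y
  leading term y²: subtract (7/45)·g_2 from 7/45y² - 44/25y → -44/25y
  leading term y: no divisor's leading term divides it; move -44/25y to the remainder.
  remainder -44/25y ≠ 0; add m_4 = -44/25y to the basis.

The other S-polynomials (S(g_1,g_2), S(g_2,r), S(g_1,m_4), S(g_2,m_4), S(r,m_4)) all reduce to 0 modulo the current basis, so we have a Gröbner basis.
Inter-reduce: drop elements whose leading term is divisible by another's, tail-reduce, and make monic.
Reduced Gröbner basis: {x² + ⅔x - 5/3, y}.
The reduced Gröbner basis of I + (p) is {x² + ⅔x - 5/3, y} ≠ {1}, a proper ideal, so the enlarged system stays consistent: p is independent of I, with normal form -6xy - 6/5y.

The remainder on division by a Gröbner basis is unique — it is the normal form.

-2xy² - 6xy - 6/5y is independent of I; its normal form modulo I is -6xy - 6/5y.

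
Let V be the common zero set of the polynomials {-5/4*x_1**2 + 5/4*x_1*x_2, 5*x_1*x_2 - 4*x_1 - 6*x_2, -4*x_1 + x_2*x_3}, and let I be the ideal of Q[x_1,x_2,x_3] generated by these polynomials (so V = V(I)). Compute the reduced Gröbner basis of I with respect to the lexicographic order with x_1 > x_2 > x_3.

G = {x_1 - 1/4*x_2*x_3, x_2**2 - 1/5*x_2*x_3 - 6/5*x_2, x_2*x_3**2 + 2*x_2*x_3 - 24*x_2}

f_1 = -5/4*x_1**2 + 5/4*x_1*x_2, LT = x_1**2.
f_2 = 5*x_1*x_2 - 4*x_1 - 6*x_2, LT = x_1*x_2.
f_3 = -4*x_1 + x_2*x_3, LT = x_1.

S(f_1,f_2): lcm = x_1**2*x_2. S = 4/5*x_1**2 - x_1*x_2**2 + 6/5*x_1*x_2.
  leading term x_1**2: subtract (-16/25)·f_1 from 4/5*x_1**2 - x_1*x_2**2 + 6/5*x_1*x_2 → -x_1*x_2**2 + 2*x_1*x_2
  leading term x_1*x_2**2: subtract (-1/5*x_2)·f_2 from -x_1*x_2**2 + 2*x_1*x_2 → 6/5*x_1*x_2 - 6/5*x_2**2
  leading term x_1*x_2: subtract (6/25)·f_2 from 6/5*x_1*x_2 - 6/5*x_2**2 → 24/25*x_1 - 6/5*x_2**2 + 36/25*x_2
  leading term x_1: subtract (-6/25)·f_3 from 24/25*x_1 - 6/5*x_2**2 + 36/25*x_2 → -6/5*x_2**2 + 6/25*x_2*x_3 + 36/25*x_2
  leading term x_2**2: no divisor's leading term divides it; move -6/5*x_2**2 to the remainder.
  leading term x_2*x_3: no divisor's leading term divides it; move 6/25*x_2*x_3 to the remainder.
  leading term x_2: no divisor's leading term divides it; move 36/25*x_2 to the remainder.
  remainder -6/5*x_2**2 + 6/25*x_2*x_3 + 36/25*x_2 ≠ 0; add g_4 = -6/5*x_2**2 + 6/25*x_2*x_3 + 36/25*x_2 to the basis.

S(f_1,f_3): lcm = x_1**2. S = 1/4*x_1*x_2*x_3 - x_1*x_2.
  leading term x_1*x_2*x_3: subtract (1/20*x_3)·f_2 from 1/4*x_1*x_2*x_3 - x_1*x_2 → -x_1*x_2 + 1/5*x_1*x_3 + 3/10*x_2*x_3
  leading term x_1*x_2: subtract (-1/5)·f_2 from -x_1*x_2 + 1/5*x_1*x_3 + 3/10*x_2*x_3 → 1/5*x_1*x_3 - 4/5*x_1 + 3/10*x_2*x_3 - 6/5*x_2
  leading term x_1*x_3: subtract (-1/20*x_3)·f_3 from 1/5*x_1*x_3 - 4/5*x_1 + 3/10*x_2*x_3 - 6/5*x_2 → -4/5*x_1 + 1/20*x_2*x_3**2 + 3/10*x_2*x_3 - 6/5*x_2
  leading term x_1: subtract (1/5)·f_3 from -4/5*x_1 + 1/20*x_2*x_3**2 + 3/10*x_2*x_3 - 6/5*x_2 → 1/20*x_2*x_3**2 + 1/10*x_2*x_3 - 6/5*x_2
  leading term x_2*x_3**2: no divisor's leading term divides it; move 1/20*x_2*x_3**2 to the remainder.
  leading term x_2*x_3: no divisor's leading term divides it; move 1/10*x_2*x_3 to the remainder.
  leading term x_2: no divisor's leading term divides it; move -6/5*x_2 to the remainder.
  remainder 1/20*x_2*x_3**2 + 1/10*x_2*x_3 - 6/5*x_2 ≠ 0; add g_5 = 1/20*x_2*x_3**2 + 1/10*x_2*x_3 - 6/5*x_2 to the basis.

S(f_2,f_3): lcm = x_1*x_2. S = -4/5*x_1 + 1/4*x_2**2*x_3 - 6/5*x_2.
  leading term x_1: subtract (1/5)·f_3 from -4/5*x_1 + 1/4*x_2**2*x_3 - 6/5*x_2 → 1/4*x_2**2*x_3 - 1/5*x_2*x_3 - 6/5*x_2
  leading term x_2**2*x_3: subtract (-5/24*x_3)·g_4 from 1/4*x_2**2*x_3 - 1/5*x_2*x_3 - 6/5*x_2 → 1/20*x_2*x_3**2 + 1/10*x_2*x_3 - 6/5*x_2
  leading term x_2*x_3**2: subtract (1)·g_5 from 1/20*x_2*x_3**2 + 1/10*x_2*x_3 - 6/5*x_2 → 0
  remainder 0.

S(f_1,g_4): leading monomials are coprime, so the S-polynomial reduces to 0 (Buchberger's first criterion).
S(f_2,g_4): lcm = x_1*x_2**2. S = 1/5*x_1*x_2*x_3 + 2/5*x_1*x_2 - 6/5*x_2**2.
  leading term x_1*x_2*x_3: subtract (1/25*x_3)·f_2 from 1/5*x_1*x_2*x_3 + 2/5*x_1*x_2 - 6/5*x_2**2 → 2/5*x_1*x_2 + 4/25*x_1*x_3 - 6/5*x_2**2 + 6/25*x_2*x_3
  leading term x_1*x_2: subtract (2/25)·f_2 from 2/5*x_1*x_2 + 4/25*x_1*x_3 - 6/5*x_2**2 + 6/25*x_2*x_3 → 4/25*x_1*x_3 + 8/25*x_1 - 6/5*x_2**2 + 6/25*x_2*x_3 + 12/25*x_2
  leading term x_1*x_3: subtract (-1/25*x_3)·f_3 from 4/25*x_1*x_3 + 8/25*x_1 - 6/5*x_2**2 + 6/25*x_2*x_3 + 12/25*x_2 → 8/25*x_1 - 6/5*x_2**2 + 1/25*x_2*x_3**2 + 6/25*x_2*x_3 + 12/25*x_2
  leading term x_1: subtract (-2/25)·f_3 from 8/25*x_1 - 6/5*x_2**2 + 1/25*x_2*x_3**2 + 6/25*x_2*x_3 + 12/25*x_2 → -6/5*x_2**2 + 1/25*x_2*x_3**2 + 8/25*x_2*x_3 + 12/25*x_2
  leading term x_2**2: subtract (1)·g_4 from -6/5*x_2**2 + 1/25*x_2*x_3**2 + 8/25*x_2*x_3 + 12/25*x_2 → 1/25*x_2*x_3**2 + 2/25*x_2*x_3 - 24/25*x_2
  leading term x_2*x_3**2: subtract (4/5)·g_5 from 1/25*x_2*x_3**2 + 2/25*x_2*x_3 - 24/25*x_2 → 0
  remainder 0.

S(f_3,g_4): leading monomials are coprime, so the S-polynomial reduces to 0 (Buchberger's first criterion).
S(f_1,g_5): leading monomials are coprime, so the S-polynomial reduces to 0 (Buchberger's first criterion).
S(f_2,g_5): lcm = x_1*x_2*x_3**2. S = -2*x_1*x_2*x_3 + 24*x_1*x_2 - 4/5*x_1*x_3**2 - 6/5*x_2*x_3**2.
  leading term x_1*x_2*x_3: subtract (-2/5*x_3)·f_2 from -2*x_1*x_2*x_3 + 24*x_1*x_2 - 4/5*x_1*x_3**2 - 6/5*x_2*x_3**2 → 24*x_1*x_2 - 4/5*x_1*x_3**2 - 8/5*x_1*x_3 - 6/5*x_2*x_3**2 - 12/5*x_2*x_3
  leading term x_1*x_2: subtract (24/5)·f_2 from 24*x_1*x_2 - 4/5*x_1*x_3**2 - 8/5*x_1*x_3 - 6/5*x_2*x_3**2 - 12/5*x_2*x_3 → -4/5*x_1*x_3**2 - 8/5*x_1*x_3 + 96/5*x_1 - 6/5*x_2*x_3**2 - 12/5*x_2*x_3 + 144/5*x_2
  leading term x_1*x_3**2: subtract (1/5*x_3**2)·f_3 from -4/5*x_1*x_3**2 - 8/5*x_1*x_3 + 96/5*x_1 - 6/5*x_2*x_3**2 - 12/5*x_2*x_3 + 144/5*x_2 → -8/5*x_1*x_3 + 96/5*x_1 - 1/5*x_2*x_3**3 - 6/5*x_2*x_3**2 - 12/5*x_2*x_3 + 144/5*x_2
  leading term x_1*x_3: subtract (2/5*x_3)·f_3 from -8/5*x_1*x_3 + 96/5*x_1 - 1/5*x_2*x_3**3 - 6/5*x_2*x_3**2 - 12/5*x_2*x_3 + 144/5*x_2 → 96/5*x_1 - 1/5*x_2*x_3**3 - 8/5*x_2*x_3**2 - 12/5*x_2*x_3 + 144/5*x_2
  leading term x_1: subtract (-24/5)·f_3 from 96/5*x_1 - 1/5*x_2*x_3**3 - 8/5*x_2*x_3**2 - 12/5*x_2*x_3 + 144/5*x_2 → -1/5*x_2*x_3**3 - 8/5*x_2*x_3**2 + 12/5*x_2*x_3 + 144/5*x_2
  leading term x_2*x_3**3: subtract (-4*x_3)·g_5 from -1/5*x_2*x_3**3 - 8/5*x_2*x_3**2 + 12/5*x_2*x_3 + 144/5*x_2 → -6/5*x_2*x_3**2 - 12/5*x_2*x_3 + 144/5*x_2
  leading term x_2*x_3**2: subtract (-24)·g_5 from -6/5*x_2*x_3**2 - 12/5*x_2*x_3 + 144/5*x_2 → 0
  remainder 0.

S(f_3,g_5): leading monomials are coprime, so the S-polynomial reduces to 0 (Buchberger's first criterion).
S(g_4,g_5): lcm = x_2**2*x_3**2. S = -2*x_2**2*x_3 + 24*x_2**2 - 1/5*x_2*x_3**3 - 6/5*x_2*x_3**2.
  leading term x_2**2*x_3: subtract (5/3*x_3)·g_4 from -2*x_2**2*x_3 + 24*x_2**2 - 1/5*x_2*x_3**3 - 6/5*x_2*x_3**2 → 24*x_2**2 - 1/5*x_2*x_3**3 - 8/5*x_2*x_3**2 - 12/5*x_2*x_3
  leading term x_2**2: subtract (-20)·g_4 from 24*x_2**2 - 1/5*x_2*x_3**3 - 8/5*x_2*x_3**2 - 12/5*x_2*x_3 → -1/5*x_2*x_3**3 - 8/5*x_2*x_3**2 + 12/5*x_2*x_3 + 144/5*x_2
  leading term x_2*x_3**3: subtract (-4*x_3)·g_5 from -1/5*x_2*x_3**3 - 8/5*x_2*x_3**2 + 12/5*x_2*x_3 + 144/5*x_2 → -6/5*x_2*x_3**2 - 12/5*x_2*x_3 + 144/5*x_2
  leading term x_2*x_3**2: subtract (-24)·g_5 from -6/5*x_2*x_3**2 - 12/5*x_2*x_3 + 144/5*x_2 → 0
  remainder 0.

Every S-polynomial of the final basis reduces to 0, so we have a Gröbner basis.
Inter-reduce: drop elements whose leading term is divisible by another's, tail-reduce, and make monic.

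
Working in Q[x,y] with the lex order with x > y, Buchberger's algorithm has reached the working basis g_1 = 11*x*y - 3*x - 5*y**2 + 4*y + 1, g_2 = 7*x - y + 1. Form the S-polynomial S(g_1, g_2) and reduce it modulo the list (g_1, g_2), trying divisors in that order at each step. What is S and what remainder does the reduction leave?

lcm(LM(g_1), LM(g_2)) = x*y.
S = (lcm/LT(g_1))·g_1 − (lcm/LT(g_2))·g_2 = -3/11*x - 24/77*y**2 + 17/77*y + 1/11.
Reduce S modulo (g_1, g_2) in that order:
  leading term x: subtract (-3/77)·g_2 from -3/11*x - 24/77*y**2 + 17/77*y + 1/11 → -24/77*y**2 + 2/11*y + 10/77
  leading term y**2: no divisor's leading term divides it; move -24/77*y**2 to the remainder.
  leading term y: no divisor's leading term divides it; move 2/11*y to the remainder.
  leading term 1: no divisor's leading term divides it; move 10/77 to the remainder.
The remainder -24/77*y**2 + 2/11*y + 10/77 is nonzero, so it would be added as the next basis element.

S(g_1, g_2) = -3/11*x - 24/77*y**2 + 17/77*y + 1/11; remainder on division = -24/77*y**2 + 2/11*y + 10/77.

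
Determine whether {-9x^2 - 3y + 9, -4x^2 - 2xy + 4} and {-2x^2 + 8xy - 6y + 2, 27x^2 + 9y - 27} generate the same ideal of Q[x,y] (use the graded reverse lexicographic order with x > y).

Since reduced Gröbner bases are canonical representatives of ideals under a given ordering, it suffices to compute and compare them.
Buchberger on the first generating set:
f_1 = -9x^2 - 3y + 9, LT = x^2.
f_2 = -4x^2 - 2xy + 4, LT = x^2.

S(f_1,f_2): lcm = x^2. S = -1/2xy + 1/3y.
  leading term xy: no divisor's leading term divides it; move -1/2xy to the remainder.
  leading term y: no divisor's leading term divides it; move 1/3y to the remainder.
  remainder -1/2xy + 1/3y ≠ 0; add g_3 = -1/2xy + 1/3y to the basis.

S(f_1,g_3): lcm = x^2y. S = 2/3xy + 1/3y^2 - y.
  leading term xy: subtract (-4/3)·g_3 from 2/3xy + 1/3y^2 - y → 1/3y^2 - 5/9y
  leading term y^2: no divisor's leading term divides it; move 1/3y^2 to the remainder.
  leading term y: no divisor's leading term divides it; move -5/9y to the remainder.
  remainder 1/3y^2 - 5/9y ≠ 0; add g_4 = 1/3y^2 - 5/9y to the basis.

The other S-polynomials (S(f_2,g_3), S(f_1,g_4), S(f_2,g_4), S(g_3,g_4)) all reduce to 0 modulo the current basis, so we have a Gröbner basis.
Inter-reduce: drop elements whose leading term is divisible by another's, tail-reduce, and make monic.
Reduced Gröbner basis: {x^2 + 1/3y - 1, xy - 2/3y, y^2 - 5/3y}.

Buchberger on the second generating set:
h_1 = -2x^2 + 8xy - 6y + 2, LT = x^2.
h_2 = 27x^2 + 9y - 27, LT = x^2.

S(h_1,h_2): lcm = x^2. S = -4xy + 8/3y.
  leading term xy: no divisor's leading term divides it; move -4xy to the remainder.
  leading term y: no divisor's leading term divides it; move 8/3y to the remainder.
  remainder -4xy + 8/3y ≠ 0; add k_3 = -4xy + 8/3y to the basis.

S(h_1,k_3): lcm = x^2y. S = -4xy^2 + 2/3xy + 3y^2 - y.
  leading term xy^2: subtract (y)·k_3 from -4xy^2 + 2/3xy + 3y^2 - y → 2/3xy + 1/3y^2 - y
  leading term xy: subtract (-1/6)·k_3 from 2/3xy + 1/3y^2 - y → 1/3y^2 - 5/9y
  leading term y^2: no divisor's leading term divides it; move 1/3y^2 to the remainder.
  leading term y: no divisor's leading term divides it; move -5/9y to the remainder.
  remainder 1/3y^2 - 5/9y ≠ 0; add k_4 = 1/3y^2 - 5/9y to the basis.

The other S-polynomials (S(h_2,k_3), S(h_1,k_4), S(h_2,k_4), S(k_3,k_4)) all reduce to 0 modulo the current basis, so we have a Gröbner basis.
Inter-reduce: drop elements whose leading term is divisible by another's, tail-reduce, and make monic.
Reduced Gröbner basis: {x^2 + 1/3y - 1, xy - 2/3y, y^2 - 5/3y}.

The two bases agree; hence the ideals are identical.

Yes, the ideals are equal.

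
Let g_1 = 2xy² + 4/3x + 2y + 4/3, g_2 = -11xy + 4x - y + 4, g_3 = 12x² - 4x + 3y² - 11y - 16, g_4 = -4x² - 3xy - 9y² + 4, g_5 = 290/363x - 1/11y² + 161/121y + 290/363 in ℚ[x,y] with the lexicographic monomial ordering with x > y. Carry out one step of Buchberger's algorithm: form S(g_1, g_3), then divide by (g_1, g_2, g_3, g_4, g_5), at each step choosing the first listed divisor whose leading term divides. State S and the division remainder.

lcm(LM(g_1), LM(g_3)) = x²y².
S = (lcm/LT(g_1))·g_1 − (lcm/LT(g_3))·g_3 = ⅔x² + ⅓xy² + xy + ⅔x - ¼y⁴ + 11/12y³ + 4/3y².
Reduce S modulo (g_1, g_2, g_3, g_4, g_5) in that order:
  leading term x²: subtract (1/18)·g_3 from ⅔x² + ⅓xy² + xy + ⅔x - ¼y⁴ + 11/12y³ + 4/3y² → ⅓xy² + xy + 8/9x - ¼y⁴ + 11/12y³ + 7/6y² + 11/18y + 8/9
  leading term xy²: subtract (⅙)·g_1 from ⅓xy² + xy + 8/9x - ¼y⁴ + 11/12y³ + 7/6y² + 11/18y + 8/9 → xy + ⅔x - ¼y⁴ + 11/12y³ + 7/6y² + 5/18y + ⅔
  leading term xy: subtract (-1/11)·g_2 from xy + ⅔x - ¼y⁴ + 11/12y³ + 7/6y² + 5/18y + ⅔ → 34/33x - ¼y⁴ + 11/12y³ + 7/6y² + 37/198y + 34/33
  leading term x: subtract (187/145)·g_5 from 34/33x - ¼y⁴ + 11/12y³ + 7/6y² + 37/198y + 34/33 → -¼y⁴ + 11/12y³ + 1117/870y² - 3991/2610y
  leading term y⁴: no divisor's leading term divides it; move -¼y⁴ to the remainder.
  leading term y³: no divisor's leading term divides it; move 11/12y³ to the remainder.
  leading term y²: no divisor's leading term divides it; move 1117/870y² to the remainder.
  leading term y: no divisor's leading term divides it; move -3991/2610y to the remainder.
The remainder -¼y⁴ + 11/12y³ + 1117/870y² - 3991/2610y is nonzero, so it would be added as the next basis element.
An S-polynomial is built so that the two leading terms cancel; whether anything survives reduction is exactly the Gröbner-basis criterion.

S(g_1, g_3) = ⅔x² + ⅓xy² + xy + ⅔x - ¼y⁴ + 11/12y³ + 4/3y²; remainder on division = -¼y⁴ + 11/12y³ + 1117/870y² - 3991/2610y.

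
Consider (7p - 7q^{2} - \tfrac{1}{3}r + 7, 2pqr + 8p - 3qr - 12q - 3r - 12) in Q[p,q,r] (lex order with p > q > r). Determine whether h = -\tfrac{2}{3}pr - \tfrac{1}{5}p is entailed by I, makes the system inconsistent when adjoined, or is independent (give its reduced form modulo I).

-\tfrac{2}{3}pr - \tfrac{1}{5}p is independent of I; its normal form modulo I is -\tfrac{2}{3}q^{2}r - \tfrac{1}{5}q^{2} - \tfrac{2}{63}r^{2} + \tfrac{23}{35}r + \tfrac{1}{5}.

First compute the reduced Gröbner basis of I by Buchberger's algorithm.
f_1 = 7p - 7q^{2} - \tfrac{1}{3}r + 7, LT = p.
f_2 = 2pqr + 8p - 3qr - 12q - 3r - 12, LT = pqr.

S(f_1,f_2): lcm = pqr. S = -4p - q^{3}r - \tfrac{1}{21}qr^{2} + \tfrac{5}{2}qr + 6q + \tfrac{3}{2}r + 6.
  reduce S modulo (f_1, f_2):
  remainder -q^{3}r - 4q^{2} - \tfrac{1}{21}qr^{2} + \tfrac{5}{2}qr + 6q + \tfrac{55}{42}r + 10 ≠ 0; add k_3 = -q^{3}r - 4q^{2} - \tfrac{1}{21}qr^{2} + \tfrac{5}{2}qr + 6q + \tfrac{55}{42}r + 10 to the basis.

The other S-polynomials (S(f_1,k_3), S(f_2,k_3)) all reduce to 0 modulo the current basis, so we have a Gröbner basis.
Inter-reduce: drop elements whose leading term is divisible by another's, tail-reduce, and make monic.
Reduced Gröbner basis: {p - q^{2} - \tfrac{1}{21}r + 1, q^{3}r + 4q^{2} + \tfrac{1}{21}qr^{2} - \tfrac{5}{2}qr - 6q - \tfrac{55}{42}r - 10}.
Label its elements g_1 = p - q^{2} - \tfrac{1}{21}r + 1, g_2 = q^{3}r + 4q^{2} + \tfrac{1}{21}qr^{2} - \tfrac{5}{2}qr - 6q - \tfrac{55}{42}r - 10.

Reduce h = -\tfrac{2}{3}pr - \tfrac{1}{5}p modulo G:
  leading term pr: subtract (-\tfrac{2}{3}r)·g_1 from -\tfrac{2}{3}pr - \tfrac{1}{5}p → -\tfrac{1}{5}p - \tfrac{2}{3}q^{2}r - \tfrac{2}{63}r^{2} + \tfrac{2}{3}r
  leading term p: subtract (-\tfrac{1}{5})·g_1 from -\tfrac{1}{5}p - \tfrac{2}{3}q^{2}r - \tfrac{2}{63}r^{2} + \tfrac{2}{3}r → -\tfrac{2}{3}q^{2}r - \tfrac{1}{5}q^{2} - \tfrac{2}{63}r^{2} + \tfrac{23}{35}r + \tfrac{1}{5}
  leading term q^{2}r: no divisor's leading term divides it; move -\tfrac{2}{3}q^{2}r to the remainder.
  leading term q^{2}: no divisor's leading term divides it; move -\tfrac{1}{5}q^{2} to the remainder.
  leading term r^{2}: no divisor's leading term divides it; move -\tfrac{2}{63}r^{2} to the remainder.
  leading term r: no divisor's leading term divides it; move \tfrac{23}{35}r to the remainder.
  leading term 1: no divisor's leading term divides it; move \tfrac{1}{5} to the remainder.
  normal form = -\tfrac{2}{3}q^{2}r - \tfrac{1}{5}q^{2} - \tfrac{2}{63}r^{2} + \tfrac{23}{35}r + \tfrac{1}{5}.
The normal form is nonzero, so h ∉ I. Since h minus its normal form lies in I, I + (h) = I + (n) where n = -\tfrac{2}{3}q^{2}r - \tfrac{1}{5}q^{2} - \tfrac{2}{63}r^{2} + \tfrac{23}{35}r + \tfrac{1}{5}; decide whether this ideal is the whole ring.
Run Buchberger on G together with n (pairs among the g_i already reduce to 0 since G is a Gröbner basis):
g_1 = p - q^{2} - \tfrac{1}{21}r + 1, LT = p.
g_2 = q^{3}r + 4q^{2} + \tfrac{1}{21}qr^{2} - \tfrac{5}{2}qr - 6q - \tfrac{55}{42}r - 10, LT = q^{3}r.
n = -\tfrac{2}{3}q^{2}r - \tfrac{1}{5}q^{2} - \tfrac{2}{63}r^{2} + \tfrac{23}{35}r + \tfrac{1}{5}, LT = q^{2}r.

S(g_2,n): lcm = q^{3}r. S = -\tfrac{3}{10}q^{3} + 4q^{2} - \tfrac{53}{35}qr - \tfrac{57}{10}q - \tfrac{55}{42}r - 10.
  reduce S modulo (g_1, g_2, n):
  remainder -\tfrac{3}{10}q^{3} + 4q^{2} - \tfrac{53}{35}qr - \tfrac{57}{10}q - \tfrac{55}{42}r - 10 ≠ 0; add m_4 = -\tfrac{3}{10}q^{3} + 4q^{2} - \tfrac{53}{35}qr - \tfrac{57}{10}q - \tfrac{55}{42}r - 10 to the basis.

S(g_2,m_4): lcm = q^{3}r. S = \tfrac{40}{3}q^{2}r + 4q^{2} - 5qr^{2} - \tfrac{43}{2}qr - 6q - \tfrac{275}{63}r^{2} - \tfrac{485}{14}r - 10.
  reduce S modulo (g_1, g_2, n, m_4):
  remainder -5qr^{2} - \tfrac{43}{2}qr - 6q - 5r^{2} - \tfrac{43}{2}r - 6 ≠ 0; add m_5 = -5qr^{2} - \tfrac{43}{2}qr - 6q - 5r^{2} - \tfrac{43}{2}r - 6 to the basis.

S(n,m_5): lcm = q^{2}r^{2}. S = -4q^{2}r - \tfrac{6}{5}q^{2} - qr^{2} - \tfrac{43}{10}qr - \tfrac{6}{5}q + \tfrac{1}{21}r^{3} - \tfrac{69}{70}r^{2} - \tfrac{3}{10}r.
  reduce S modulo (g_1, g_2, n, m_4, m_5):
  remainder \tfrac{1}{21}r^{3} + \tfrac{43}{210}r^{2} + \tfrac{2}{35}r ≠ 0; add m_6 = \tfrac{1}{21}r^{3} + \tfrac{43}{210}r^{2} + \tfrac{2}{35}r to the basis.

The other S-polynomials (S(g_1,g_2), S(g_1,n), S(g_1,m_4), S(n,m_4), S(g_1,m_5), S(g_2,m_5), S(m_4,m_5), S(g_1,m_6), S(g_2,m_6), S(n,m_6), S(m_4,m_6), S(m_5,m_6)) all reduce to 0 modulo the current basis, so we have a Gröbner basis.
Inter-reduce: drop elements whose leading term is divisible by another's, tail-reduce, and make monic.
Reduced Gröbner basis: {p - q^{2} - \tfrac{1}{21}r + 1, q^{3} - \tfrac{40}{3}q^{2} + \tfrac{106}{21}qr + 19q + \tfrac{275}{63}r + \tfrac{100}{3}, q^{2}r + \tfrac{3}{10}q^{2} + \tfrac{1}{21}r^{2} - \tfrac{69}{70}r - \tfrac{3}{10}, qr^{2} + \tfrac{43}{10}qr + \tfrac{6}{5}q + r^{2} + \tfrac{43}{10}r + \tfrac{6}{5}, r^{3} + \tfrac{43}{10}r^{2} + \tfrac{6}{5}r}.
The reduced Gröbner basis of I + (h) is {p - q^{2} - \tfrac{1}{21}r + 1, q^{3} - \tfrac{40}{3}q^{2} + \tfrac{106}{21}qr + 19q + \tfrac{275}{63}r + \tfrac{100}{3}, q^{2}r + \tfrac{3}{10}q^{2} + \tfrac{1}{21}r^{2} - \tfrac{69}{70}r - \tfrac{3}{10}, qr^{2} + \tfrac{43}{10}qr + \tfrac{6}{5}q + r^{2} + \tfrac{43}{10}r + \tfrac{6}{5}, r^{3} + \tfrac{43}{10}r^{2} + \tfrac{6}{5}r} ≠ {1}, a proper ideal, so the enlarged system stays consistent: h is independent of I, with normal form -\tfrac{2}{3}q^{2}r - \tfrac{1}{5}q^{2} - \tfrac{2}{63}r^{2} + \tfrac{23}{35}r + \tfrac{1}{5}.

Ideal membership is decidable via reduction modulo a Gröbner basis.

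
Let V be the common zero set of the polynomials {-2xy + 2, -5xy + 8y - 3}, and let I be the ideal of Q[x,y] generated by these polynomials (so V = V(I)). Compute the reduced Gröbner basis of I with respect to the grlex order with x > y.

Buchberger's algorithm terminates because the ascending chain of leading-term ideals stabilizes.

f_1 = -2xy + 2, LT = xy.
f_2 = -5xy + 8y - 3, LT = xy.

S(f_1,f_2): lcm = xy. S = 8/5y - 8/5.
  leading term y: no divisor's leading term divides it; move 8/5y to the remainder.
  leading term 1: no divisor's leading term divides it; move -8/5 to the remainder.
  remainder 8/5y - 8/5 ≠ 0; add g_3 = 8/5y - 8/5 to the basis.

S(f_1,g_3): lcm = xy. S = x - 1.
  leading term x: no divisor's leading term divides it; move x to the remainder.
  leading term 1: no divisor's leading term divides it; move -1 to the remainder.
  remainder x - 1 ≠ 0; add g_4 = x - 1 to the basis.

The other S-polynomials (S(f_2,g_3), S(f_1,g_4), S(f_2,g_4), S(g_3,g_4)) all reduce to 0 modulo the current basis, so we have a Gröbner basis.
Inter-reduce: drop elements whose leading term is divisible by another's, tail-reduce, and make monic.

G = {x - 1, y - 1}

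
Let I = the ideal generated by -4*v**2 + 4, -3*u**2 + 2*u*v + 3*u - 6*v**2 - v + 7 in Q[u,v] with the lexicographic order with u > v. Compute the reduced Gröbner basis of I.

G = {u**2 - 2/3*u*v - u + 1/3*v - 1/3, v**2 - 1}

f_1 = -4*v**2 + 4, LT = v**2.
f_2 = -3*u**2 + 2*u*v + 3*u - 6*v**2 - v + 7, LT = u**2.

The S-polynomials (S(f_1,f_2)) all reduce to 0 modulo the current basis, so we have a Gröbner basis.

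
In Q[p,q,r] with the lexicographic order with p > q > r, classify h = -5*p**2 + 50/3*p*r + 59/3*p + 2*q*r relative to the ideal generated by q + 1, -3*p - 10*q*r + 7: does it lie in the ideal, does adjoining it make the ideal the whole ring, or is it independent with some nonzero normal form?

-5*p**2 + 50/3*p*r + 59/3*p + 2*q*r is independent of I; its normal form modulo I is 74/3*r + 56/3.

First compute the reduced Gröbner basis of I by Buchberger's algorithm.
f_1 = q + 1, LT = q.
f_2 = -3*p - 10*q*r + 7, LT = p.

The S-polynomials (S(f_1,f_2)) all reduce to 0 modulo the current basis, so we have a Gröbner basis.
Inter-reduce: drop elements whose leading term is divisible by another's, tail-reduce, and make monic.
Reduced Gröbner basis: {p - 10/3*r - 7/3, q + 1}.
Label its elements g_1 = p - 10/3*r - 7/3, g_2 = q + 1.

Reduce h = -5*p**2 + 50/3*p*r + 59/3*p + 2*q*r modulo G:
  leading term p**2: subtract (-5*p)·g_1 from -5*p**2 + 50/3*p*r + 59/3*p + 2*q*r → 8*p + 2*q*r
  leading term p: subtract (8)·g_1 from 8*p + 2*q*r → 2*q*r + 80/3*r + 56/3
  leading term q*r: subtract (2*r)·g_2 from 2*q*r + 80/3*r + 56/3 → 74/3*r + 56/3
  leading term r: no divisor's leading term divides it; move 74/3*r to the remainder.
  leading term 1: no divisor's leading term divides it; move 56/3 to the remainder.
  normal form = 74/3*r + 56/3.
The normal form is nonzero, so h ∉ I. Since h minus its normal form lies in I, I + (h) = I + (n) where n = 74/3*r + 56/3; decide whether this ideal is the whole ring.
Run Buchberger on G together with n (pairs among the g_i already reduce to 0 since G is a Gröbner basis):
g_1 = p - 10/3*r - 7/3, LT = p.
g_2 = q + 1, LT = q.
n = 74/3*r + 56/3, LT = r.

The S-polynomials (S(g_1,g_2), S(g_1,n), S(g_2,n)) all reduce to 0 modulo the current basis, so we have a Gröbner basis.
Inter-reduce: drop elements whose leading term is divisible by another's, tail-reduce, and make monic.
Reduced Gröbner basis: {p + 7/37, q + 1, r + 28/37}.
The reduced Gröbner basis of I + (h) is {p + 7/37, q + 1, r + 28/37} ≠ {1}, a proper ideal, so the enlarged system stays consistent: h is independent of I, with normal form 74/3*r + 56/3.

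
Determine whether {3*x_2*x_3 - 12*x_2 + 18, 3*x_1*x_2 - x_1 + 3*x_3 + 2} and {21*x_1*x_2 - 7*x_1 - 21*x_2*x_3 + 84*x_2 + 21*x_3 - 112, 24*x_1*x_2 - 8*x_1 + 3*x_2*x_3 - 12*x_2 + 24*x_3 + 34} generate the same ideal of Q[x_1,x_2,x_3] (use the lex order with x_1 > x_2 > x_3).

For a fixed monomial order, each ideal has a unique reduced Gröbner basis; comparing bases decides equality.
Buchberger on the first generating set:
f_1 = 3*x_2*x_3 - 12*x_2 + 18, LT = x_2*x_3.
f_2 = 3*x_1*x_2 - x_1 + 3*x_3 + 2, LT = x_1*x_2.

S(f_1,f_2): lcm = x_1*x_2*x_3. S = -4*x_1*x_2 + 1/3*x_1*x_3 + 6*x_1 - x_3**2 - 2/3*x_3.
  leading term x_1*x_2: subtract (-4/3)·f_2 from -4*x_1*x_2 + 1/3*x_1*x_3 + 6*x_1 - x_3**2 - 2/3*x_3 → 1/3*x_1*x_3 + 14/3*x_1 - x_3**2 + 10/3*x_3 + 8/3
  leading term x_1*x_3: no divisor's leading term divides it; move 1/3*x_1*x_3 to the remainder.
  leading term x_1: no divisor's leading term divides it; move 14/3*x_1 to the remainder.
  leading term x_3**2: no divisor's leading term divides it; move -x_3**2 to the remainder.
  leading term x_3: no divisor's leading term divides it; move 10/3*x_3 to the remainder.
  leading term 1: no divisor's leading term divides it; move 8/3 to the remainder.
  remainder 1/3*x_1*x_3 + 14/3*x_1 - x_3**2 + 10/3*x_3 + 8/3 ≠ 0; add g_3 = 1/3*x_1*x_3 + 14/3*x_1 - x_3**2 + 10/3*x_3 + 8/3 to the basis.

The other S-polynomials (S(f_1,g_3), S(f_2,g_3)) all reduce to 0 modulo the current basis, so we have a Gröbner basis.
Inter-reduce: drop elements whose leading term is divisible by another's, tail-reduce, and make monic.
Reduced Gröbner basis: {x_1*x_2 - 1/3*x_1 + x_3 + 2/3, x_1*x_3 + 14*x_1 - 3*x_3**2 + 10*x_3 + 8, x_2*x_3 - 4*x_2 + 6}.

Buchberger on the second generating set:
h_1 = 21*x_1*x_2 - 7*x_1 - 21*x_2*x_3 + 84*x_2 + 21*x_3 - 112, LT = x_1*x_2.
h_2 = 24*x_1*x_2 - 8*x_1 + 3*x_2*x_3 - 12*x_2 + 24*x_3 + 34, LT = x_1*x_2.

S(h_1,h_2): lcm = x_1*x_2. S = -9/8*x_2*x_3 + 9/2*x_2 - 27/4.
  leading term x_2*x_3: no divisor's leading term divides it; move -9/8*x_2*x_3 to the remainder.
  leading term x_2: no divisor's leading term divides it; move 9/2*x_2 to the remainder.
  leading term 1: no divisor's leading term divides it; move -27/4 to the remainder.
  remainder -9/8*x_2*x_3 + 9/2*x_2 - 27/4 ≠ 0; add k_3 = -9/8*x_2*x_3 + 9/2*x_2 - 27/4 to the basis.

S(h_1,k_3): lcm = x_1*x_2*x_3. S = 4*x_1*x_2 - 1/3*x_1*x_3 - 6*x_1 - x_2*x_3**2 + 4*x_2*x_3 + x_3**2 - 16/3*x_3.
  leading term x_1*x_2: subtract (4/21)·h_1 from 4*x_1*x_2 - 1/3*x_1*x_3 - 6*x_1 - x_2*x_3**2 + 4*x_2*x_3 + x_3**2 - 16/3*x_3 → -1/3*x_1*x_3 - 14/3*x_1 - x_2*x_3**2 + 8*x_2*x_3 - 16*x_2 + x_3**2 - 28/3*x_3 + 64/3
  leading term x_1*x_3: no divisor's leading term divides it; move -1/3*x_1*x_3 to the remainder.
  leading term x_1: no divisor's leading term divides it; move -14/3*x_1 to the remainder.
  leading term x_2*x_3**2: subtract (8/9*x_3)·k_3 from -x_2*x_3**2 + 8*x_2*x_3 - 16*x_2 + x_3**2 - 28/3*x_3 + 64/3 → 4*x_2*x_3 - 16*x_2 + x_3**2 - 10/3*x_3 + 64/3
  leading term x_2*x_3: subtract (-32/9)·k_3 from 4*x_2*x_3 - 16*x_2 + x_3**2 - 10/3*x_3 + 64/3 → x_3**2 - 10/3*x_3 - 8/3
  leading term x_3**2: no divisor's leading term divides it; move x_3**2 to the remainder.
  leading term x_3: no divisor's leading term divides it; move -10/3*x_3 to the remainder.
  leading term 1: no divisor's leading term divides it; move -8/3 to the remainder.
  remainder -1/3*x_1*x_3 - 14/3*x_1 + x_3**2 - 10/3*x_3 - 8/3 ≠ 0; add k_4 = -1/3*x_1*x_3 - 14/3*x_1 + x_3**2 - 10/3*x_3 - 8/3 to the basis.

The other S-polynomials (S(h_2,k_3), S(h_1,k_4), S(h_2,k_4), S(k_3,k_4)) all reduce to 0 modulo the current basis, so we have a Gröbner basis.
Inter-reduce: drop elements whose leading term is divisible by another's, tail-reduce, and make monic.
Reduced Gröbner basis: {x_1*x_2 - 1/3*x_1 + x_3 + 2/3, x_1*x_3 + 14*x_1 - 3*x_3**2 + 10*x_3 + 8, x_2*x_3 - 4*x_2 + 6}.

Same reduced basis, so the two generating sets span the same ideal.
The same test decides containment: I ⊆ J iff every generator of I reduces to 0 modulo a Gröbner basis of J.

Yes, the ideals are equal.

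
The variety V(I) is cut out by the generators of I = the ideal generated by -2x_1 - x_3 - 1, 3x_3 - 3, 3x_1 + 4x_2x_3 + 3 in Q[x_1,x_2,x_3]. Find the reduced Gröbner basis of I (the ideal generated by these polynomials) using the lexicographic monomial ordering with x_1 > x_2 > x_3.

f_1 = -2x_1 - x_3 - 1, LT = x_1.
f_2 = 3x_3 - 3, LT = x_3.
f_3 = 3x_1 + 4x_2x_3 + 3, LT = x_1.

S(f_1,f_3): lcm = x_1. S = -4/3x_2x_3 + 1/2x_3 - 1/2.
  reduce S modulo (f_1, f_2, f_3):
  remainder -4/3x_2 ≠ 0; add g_4 = -4/3x_2 to the basis.

The other S-polynomials (S(f_1,f_2), S(f_2,f_3), S(f_1,g_4), S(f_2,g_4), S(f_3,g_4)) all reduce to 0 modulo the current basis, so we have a Gröbner basis.
Inter-reduce: drop elements whose leading term is divisible by another's, tail-reduce, and make monic.

G = {x_1 + 1, x_2, x_3 - 1}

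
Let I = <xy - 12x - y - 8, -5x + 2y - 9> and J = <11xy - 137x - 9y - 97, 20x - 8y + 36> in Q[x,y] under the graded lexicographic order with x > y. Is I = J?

Two ideals are equal iff their reduced Gröbner bases coincide (the reduced basis is unique for a fixed ordering).
Buchberger on the first generating set:
f_1 = xy - 12x - y - 8, LT = xy.
f_2 = -5x + 2y - 9, LT = x.

S(f_1,f_2): lcm = xy. S = 2/5y^2 - 12x - 14/5y - 8.
  reduce S modulo (f_1, f_2):
  remainder 2/5y^2 - 38/5y + 68/5 ≠ 0; add g_3 = 2/5y^2 - 38/5y + 68/5 to the basis.

The other S-polynomials (S(f_1,g_3), S(f_2,g_3)) all reduce to 0 modulo the current basis, so we have a Gröbner basis.
Inter-reduce: drop elements whose leading term is divisible by another's, tail-reduce, and make monic.
Reduced Gröbner basis: {y^2 - 19y + 34, x - 2/5y + 9/5}.

Buchberger on the second generating set:
h_1 = 11xy - 137x - 9y - 97, LT = xy.
h_2 = 20x - 8y + 36, LT = x.

S(h_1,h_2): lcm = xy. S = 2/5y^2 - 137/11x - 144/55y - 97/11.
  reduce S modulo (h_1, h_2):
  remainder 2/5y^2 - 38/5y + 68/5 ≠ 0; add k_3 = 2/5y^2 - 38/5y + 68/5 to the basis.

The other S-polynomials (S(h_1,k_3), S(h_2,k_3)) all reduce to 0 modulo the current basis, so we have a Gröbner basis.
Inter-reduce: drop elements whose leading term is divisible by another's, tail-reduce, and make monic.
Reduced Gröbner basis: {y^2 - 19y + 34, x - 2/5y + 9/5}.

These coincide, so the ideals are equal.
The same test decides containment: I ⊆ J iff every generator of I reduces to 0 modulo a Gröbner basis of J.

Yes, the ideals are equal.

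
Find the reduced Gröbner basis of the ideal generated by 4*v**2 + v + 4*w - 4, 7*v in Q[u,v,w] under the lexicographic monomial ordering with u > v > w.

G = {v, w - 1}

f_1 = 4*v**2 + v + 4*w - 4, LT = v**2.
f_2 = 7*v, LT = v.

S(f_1,f_2): lcm = v**2. S = 1/4*v + w - 1.
  leading term v: subtract (1/28)·f_2 from 1/4*v + w - 1 → w - 1
  leading term w: no divisor's leading term divides it; move w to the remainder.
  leading term 1: no divisor's leading term divides it; move -1 to the remainder.
  remainder w - 1 ≠ 0; add g_3 = w - 1 to the basis.

The other S-polynomials (S(f_1,g_3), S(f_2,g_3)) all reduce to 0 modulo the current basis, so we have a Gröbner basis.
Inter-reduce: drop elements whose leading term is divisible by another's, tail-reduce, and make monic.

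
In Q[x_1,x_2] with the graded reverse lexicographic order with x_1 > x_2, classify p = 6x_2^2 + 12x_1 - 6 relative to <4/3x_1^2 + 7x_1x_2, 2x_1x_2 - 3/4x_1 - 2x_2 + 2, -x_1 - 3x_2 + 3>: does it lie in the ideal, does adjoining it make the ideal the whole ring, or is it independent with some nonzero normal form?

6x_2^2 + 12x_1 - 6 lies in I (it reduces to 0).

First compute the reduced Gröbner basis of I by Buchberger's algorithm.
f_1 = 4/3x_1^2 + 7x_1x_2, LT = x_1^2.
f_2 = 2x_1x_2 - 3/4x_1 - 2x_2 + 2, LT = x_1x_2.
f_3 = -x_1 - 3x_2 + 3, LT = x_1.

S(f_1,f_2): lcm = x_1^2x_2. S = 21/4x_1x_2^2 + 3/8x_1^2 + x_1x_2 - x_1.
  leading term x_1x_2^2: subtract (21/8x_2)·f_2 from 21/4x_1x_2^2 + 3/8x_1^2 + x_1x_2 - x_1 → 3/8x_1^2 + 95/32x_1x_2 + 21/4x_2^2 - x_1 - 21/4x_2
  leading term x_1^2: subtract (9/32)·f_1 from 3/8x_1^2 + 95/32x_1x_2 + 21/4x_2^2 - x_1 - 21/4x_2 → x_1x_2 + 21/4x_2^2 - x_1 - 21/4x_2
  leading term x_1x_2: subtract (1/2)·f_2 from x_1x_2 + 21/4x_2^2 - x_1 - 21/4x_2 → 21/4x_2^2 - 5/8x_1 - 17/4x_2 - 1
  leading term x_2^2: no divisor's leading term divides it; move 21/4x_2^2 to the remainder.
  leading term x_1: subtract (5/8)·f_3 from -5/8x_1 - 17/4x_2 - 1 → -19/8x_2 - 23/8
  leading term x_2: no divisor's leading term divides it; move -19/8x_2 to the remainder.
  leading term 1: no divisor's leading term divides it; move -23/8 to the remainder.
  remainder 21/4x_2^2 - 19/8x_2 - 23/8 ≠ 0; add h_4 = 21/4x_2^2 - 19/8x_2 - 23/8 to the basis.

S(f_1,f_3): lcm = x_1^2. S = 9/4x_1x_2 + 3x_1.
  leading term x_1x_2: subtract (9/8)·f_2 from 9/4x_1x_2 + 3x_1 → 123/32x_1 + 9/4x_2 - 9/4
  leading term x_1: subtract (-123/32)·f_3 from 123/32x_1 + 9/4x_2 - 9/4 → -297/32x_2 + 297/32
  leading term x_2: no divisor's leading term divides it; move -297/32x_2 to the remainder.
  leading term 1: no divisor's leading term divides it; move 297/32 to the remainder.
  remainder -297/32x_2 + 297/32 ≠ 0; add h_5 = -297/32x_2 + 297/32 to the basis.

The other S-polynomials (S(f_2,f_3), S(f_1,h_4), S(f_2,h_4), S(f_3,h_4), S(f_1,h_5), S(f_2,h_5), S(f_3,h_5), S(h_4,h_5)) all reduce to 0 modulo the current basis, so we have a Gröbner basis.
Inter-reduce: drop elements whose leading term is divisible by another's, tail-reduce, and make monic.
Reduced Gröbner basis: {x_1, x_2 - 1}.
Label its elements g_1 = x_1, g_2 = x_2 - 1.

Reduce p = 6x_2^2 + 12x_1 - 6 modulo G:
  leading term x_2^2: subtract (6x_2)·g_2 from 6x_2^2 + 12x_1 - 6 → 12x_1 + 6x_2 - 6
  leading term x_1: subtract (12)·g_1 from 12x_1 + 6x_2 - 6 → 6x_2 - 6
  leading term x_2: subtract (6)·g_2 from 6x_2 - 6 → 0
  normal form = 0.
Since the normal form is 0, p ∈ I.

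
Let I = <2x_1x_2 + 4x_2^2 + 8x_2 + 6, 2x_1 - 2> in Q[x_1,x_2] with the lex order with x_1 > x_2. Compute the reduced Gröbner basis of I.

G = {x_1 - 1, x_2^2 + 5/2x_2 + 3/2}

f_1 = 2x_1x_2 + 4x_2^2 + 8x_2 + 6, LT = x_1x_2.
f_2 = 2x_1 - 2, LT = x_1.

S(f_1,f_2): lcm = x_1x_2. S = 2x_2^2 + 5x_2 + 3.
  leading term x_2^2: no divisor's leading term divides it; move 2x_2^2 to the remainder.
  leading term x_2: no divisor's leading term divides it; move 5x_2 to the remainder.
  leading term 1: no divisor's leading term divides it; move 3 to the remainder.
  remainder 2x_2^2 + 5x_2 + 3 ≠ 0; add g_3 = 2x_2^2 + 5x_2 + 3 to the basis.

The other S-polynomials (S(f_1,g_3), S(f_2,g_3)) all reduce to 0 modulo the current basis, so we have a Gröbner basis.
Inter-reduce: drop elements whose leading term is divisible by another's, tail-reduce, and make monic.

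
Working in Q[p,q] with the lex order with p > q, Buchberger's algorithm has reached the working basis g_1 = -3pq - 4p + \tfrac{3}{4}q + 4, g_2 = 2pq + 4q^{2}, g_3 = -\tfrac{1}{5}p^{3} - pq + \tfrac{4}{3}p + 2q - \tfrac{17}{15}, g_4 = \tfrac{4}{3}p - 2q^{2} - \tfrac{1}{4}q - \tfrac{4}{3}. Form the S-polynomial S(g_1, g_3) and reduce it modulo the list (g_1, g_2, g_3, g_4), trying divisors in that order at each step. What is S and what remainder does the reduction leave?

lcm(LM(g_1), LM(g_3)) = p^{3}q.
S = (lcm/LT(g_1))·g_1 − (lcm/LT(g_3))·g_3 = \tfrac{4}{3}p^{3} - \tfrac{1}{4}p^{2}q - \tfrac{4}{3}p^{2} - 5pq^{2} + \tfrac{20}{3}pq + 10q^{2} - \tfrac{17}{3}q.
Reduce S modulo (g_1, g_2, g_3, g_4) in that order:
  leading term p^{3}: subtract (-\tfrac{20}{3})·g_3 from \tfrac{4}{3}p^{3} - \tfrac{1}{4}p^{2}q - \tfrac{4}{3}p^{2} - 5pq^{2} + \tfrac{20}{3}pq + 10q^{2} - \tfrac{17}{3}q → -\tfrac{1}{4}p^{2}q - \tfrac{4}{3}p^{2} - 5pq^{2} + \tfrac{80}{9}p + 10q^{2} + \tfrac{23}{3}q - \tfrac{68}{9}
  leading term p^{2}q: subtract (\tfrac{1}{12}p)·g_1 from -\tfrac{1}{4}p^{2}q - \tfrac{4}{3}p^{2} - 5pq^{2} + \tfrac{80}{9}p + 10q^{2} + \tfrac{23}{3}q - \tfrac{68}{9} → -p^{2} - 5pq^{2} - \tfrac{1}{16}pq + \tfrac{77}{9}p + 10q^{2} + \tfrac{23}{3}q - \tfrac{68}{9}
  leading term p^{2}: subtract (-\tfrac{3}{4}p)·g_4 from -p^{2} - 5pq^{2} - \tfrac{1}{16}pq + \tfrac{77}{9}p + 10q^{2} + \tfrac{23}{3}q - \tfrac{68}{9} → -\tfrac{13}{2}pq^{2} - \tfrac{1}{4}pq + \tfrac{68}{9}p + 10q^{2} + \tfrac{23}{3}q - \tfrac{68}{9}
  leading term pq^{2}: subtract (\tfrac{13}{6}q)·g_1 from -\tfrac{13}{2}pq^{2} - \tfrac{1}{4}pq + \tfrac{68}{9}p + 10q^{2} + \tfrac{23}{3}q - \tfrac{68}{9} → \tfrac{101}{12}pq + \tfrac{68}{9}p + \tfrac{67}{8}q^{2} - q - \tfrac{68}{9}
  leading term pq: subtract (-\tfrac{101}{36})·g_1 from \tfrac{101}{12}pq + \tfrac{68}{9}p + \tfrac{67}{8}q^{2} - q - \tfrac{68}{9} → -\tfrac{11}{3}p + \tfrac{67}{8}q^{2} + \tfrac{53}{48}q + \tfrac{11}{3}
  leading term p: subtract (-\tfrac{11}{4})·g_4 from -\tfrac{11}{3}p + \tfrac{67}{8}q^{2} + \tfrac{53}{48}q + \tfrac{11}{3} → \tfrac{23}{8}q^{2} + \tfrac{5}{12}q
  leading term q^{2}: no divisor's leading term divides it; move \tfrac{23}{8}q^{2} to the remainder.
  leading term q: no divisor's leading term divides it; move \tfrac{5}{12}q to the remainder.
The remainder \tfrac{23}{8}q^{2} + \tfrac{5}{12}q is nonzero, so it would be added as the next basis element.
An S-polynomial is built so that the two leading terms cancel; whether anything survives reduction is exactly the Gröbner-basis criterion.

S(g_1, g_3) = \tfrac{4}{3}p^{3} - \tfrac{1}{4}p^{2}q - \tfrac{4}{3}p^{2} - 5pq^{2} + \tfrac{20}{3}pq + 10q^{2} - \tfrac{17}{3}q; remainder on division = \tfrac{23}{8}q^{2} + \tfrac{5}{12}q.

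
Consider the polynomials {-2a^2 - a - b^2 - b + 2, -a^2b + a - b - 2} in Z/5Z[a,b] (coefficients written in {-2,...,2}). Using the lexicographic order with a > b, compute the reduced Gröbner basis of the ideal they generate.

Buchberger's algorithm terminates because the ascending chain of leading-term ideals stabilizes.

f_1 = -2a^2 - a - b^2 - b + 2, LT = a^2.
f_2 = -a^2b + a - b - 2, LT = a^2b.

S(f_1,f_2): lcm = a^2b. S = -2ab + a - 2b^3 - 2b^2 - 2b - 2.
  leading term ab: no divisor's leading term divides it; move -2ab to the remainder.
  leading term a: no divisor's leading term divides it; move a to the remainder.
  leading term b^3: no divisor's leading term divides it; move -2b^3 to the remainder.
  leading term b^2: no divisor's leading term divides it; move -2b^2 to the remainder.
  leading term b: no divisor's leading term divides it; move -2b to the remainder.
  leading term 1: no divisor's leading term divides it; move -2 to the remainder.
  remainder -2ab + a - 2b^3 - 2b^2 - 2b - 2 ≠ 0; add g_3 = -2ab + a - 2b^3 - 2b^2 - 2b - 2 to the basis.

S(f_1,g_3): lcm = a^2b. S = -2a^2 - ab^3 - ab^2 + 2ab - a - 2b^3 - 2b^2 - b.
  leading term a^2: subtract (1)·f_1 from -2a^2 - ab^3 - ab^2 + 2ab - a - 2b^3 - 2b^2 - b → -ab^3 - ab^2 + 2ab - 2b^3 - b^2 - 2
  leading term ab^3: subtract (-2b^2)·g_3 from -ab^3 - ab^2 + 2ab - 2b^3 - b^2 - 2 → ab^2 + 2ab + b^5 + b^4 - b^3 - 2
  leading term ab^2: subtract (2b)·g_3 from ab^2 + 2ab + b^5 + b^4 - b^3 - 2 → b^5 - 2b^3 - b^2 - b - 2
  leading term b^5: no divisor's leading term divides it; move b^5 to the remainder.
  leading term b^3: no divisor's leading term divides it; move -2b^3 to the remainder.
  leading term b^2: no divisor's leading term divides it; move -b^2 to the remainder.
  leading term b: no divisor's leading term divides it; move -b to the remainder.
  leading term 1: no divisor's leading term divides it; move -2 to the remainder.
  remainder b^5 - 2b^3 - b^2 - b - 2 ≠ 0; add g_4 = b^5 - 2b^3 - b^2 - b - 2 to the basis.

The other S-polynomials (S(f_2,g_3), S(f_1,g_4), S(f_2,g_4), S(g_3,g_4)) all reduce to 0 modulo the current basis, so we have a Gröbner basis.
Inter-reduce: drop elements whose leading term is divisible by another's, tail-reduce, and make monic.

G = {a^2 - 2a - 2b^2 - 2b - 1, ab + 2a + b^3 + b^2 + b + 1, b^5 - 2b^3 - b^2 - b - 2}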